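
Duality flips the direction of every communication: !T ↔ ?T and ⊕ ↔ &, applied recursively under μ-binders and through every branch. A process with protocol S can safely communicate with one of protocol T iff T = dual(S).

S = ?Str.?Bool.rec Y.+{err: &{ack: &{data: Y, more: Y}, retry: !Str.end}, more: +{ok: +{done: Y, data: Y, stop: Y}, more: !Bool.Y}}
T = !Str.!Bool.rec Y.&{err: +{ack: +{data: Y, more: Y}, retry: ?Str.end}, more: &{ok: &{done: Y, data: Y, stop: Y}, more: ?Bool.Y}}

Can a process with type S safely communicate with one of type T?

YES

?Str vs !Str  ✓
  ?Bool vs !Bool  ✓
    rec Y vs rec Y  ✓ (rec unchanged)
      +{err,more} vs &{err,more}  ✓ label sets agree
        [err]
          &{ack,retry} vs +{ack,retry}  ✓ label sets agree
            [ack]
              &{data,more} vs +{data,more}  ✓ label sets agree
                [data]
                  Y vs Y  ✓
                [more]
                  Y vs Y  ✓
            [retry]
              !Str vs ?Str  ✓
                end vs end  ✓
        [more]
          +{ok,more} vs &{ok,more}  ✓ label sets agree
            [ok]
              +{done,data,stop} vs &{done,data,stop}  ✓ label sets agree
                [done]
                  Y vs Y  ✓
                [data]
                  Y vs Y  ✓
                [stop]
                  Y vs Y  ✓
            [more]
              !Bool vs ?Bool  ✓
                Y vs Y  ✓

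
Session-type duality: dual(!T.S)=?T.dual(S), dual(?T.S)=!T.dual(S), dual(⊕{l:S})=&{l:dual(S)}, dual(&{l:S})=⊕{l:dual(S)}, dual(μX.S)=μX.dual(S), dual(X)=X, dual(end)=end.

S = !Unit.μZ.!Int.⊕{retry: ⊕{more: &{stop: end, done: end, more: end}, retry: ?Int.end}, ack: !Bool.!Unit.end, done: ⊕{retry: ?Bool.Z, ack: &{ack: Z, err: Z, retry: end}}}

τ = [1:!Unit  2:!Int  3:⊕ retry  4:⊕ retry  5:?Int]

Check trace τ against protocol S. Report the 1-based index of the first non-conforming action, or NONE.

step 1: !Unit  ✓  state: μZ.…
step 2: !Int  ✓  state: ⊕{retry: ⊕{more: &{stop: end, done: end, more: end}, retry: ?Int.end}, ack: !Bool.!Unit.end, done: ⊕{retry: ?Bool.μZ.…, ack: &{ack: μZ.…, err: μZ.…, retry: end}}}
step 3: ⊕ retry  ✓  state: ⊕{more: &{stop: end, done: end, more: end}, retry: ?Int.end}
step 4: ⊕ retry  ✓  state: ?Int.end
step 5: ?Int  ✓  state: end
all 5 steps conform

NONE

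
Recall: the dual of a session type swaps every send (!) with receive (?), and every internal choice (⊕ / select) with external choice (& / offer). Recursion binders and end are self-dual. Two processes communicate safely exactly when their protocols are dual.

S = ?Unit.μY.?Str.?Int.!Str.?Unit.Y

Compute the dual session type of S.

?Unit → !Unit
  μY → μY  (binder kept)
    ?Str → !Str
      ?Int → !Int
        !Str → ?Str
          ?Unit → !Unit
            dual(Y) = Y

!Unit.μY.!Str.!Int.?Str.!Unit.Y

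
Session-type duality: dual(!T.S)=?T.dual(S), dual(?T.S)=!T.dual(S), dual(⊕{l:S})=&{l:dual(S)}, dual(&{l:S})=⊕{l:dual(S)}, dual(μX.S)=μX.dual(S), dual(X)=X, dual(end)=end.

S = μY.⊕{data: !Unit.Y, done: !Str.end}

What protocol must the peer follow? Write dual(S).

μY.&{data: ?Unit.Y, done: ?Str.end}

μY ↦ μY  (binder kept)
  ⊕{data,done} ↦ &{data,done}  (select→offer)
    case data:
      !Unit ↦ ?Unit
        Y self-dual
    case done:
      !Str ↦ ?Str
        end self-dual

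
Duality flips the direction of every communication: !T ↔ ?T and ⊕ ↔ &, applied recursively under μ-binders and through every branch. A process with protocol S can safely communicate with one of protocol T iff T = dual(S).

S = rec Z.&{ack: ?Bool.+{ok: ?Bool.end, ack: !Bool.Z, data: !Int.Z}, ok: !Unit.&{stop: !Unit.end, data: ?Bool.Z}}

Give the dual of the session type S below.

rec Z ↦ rec Z  (binder kept)
  &{ack,ok} ↦ +{ack,ok}  (external→internal)
    case ack:
      ?Bool ↦ !Bool
        +{ok,ack,data} ↦ &{ok,ack,data}  (select→offer)
          case ok:
            ?Bool ↦ !Bool
              dual(end) = end
          case ack:
            !Bool ↦ ?Bool
              dual(Z) = Z
          case data:
            !Int ↦ ?Int
              dual(Z) = Z
    case ok:
      !Unit ↦ ?Unit
        &{stop,data} ↦ +{stop,data}  (external→internal)
          case stop:
            !Unit ↦ ?Unit
              dual(end) = end
          case data:
            ?Bool ↦ !Bool
              dual(Z) = Z

rec Z.+{ack: !Bool.&{ok: !Bool.end, ack: ?Bool.Z, data: ?Int.Z}, ok: ?Unit.+{stop: ?Unit.end, data: !Bool.Z}}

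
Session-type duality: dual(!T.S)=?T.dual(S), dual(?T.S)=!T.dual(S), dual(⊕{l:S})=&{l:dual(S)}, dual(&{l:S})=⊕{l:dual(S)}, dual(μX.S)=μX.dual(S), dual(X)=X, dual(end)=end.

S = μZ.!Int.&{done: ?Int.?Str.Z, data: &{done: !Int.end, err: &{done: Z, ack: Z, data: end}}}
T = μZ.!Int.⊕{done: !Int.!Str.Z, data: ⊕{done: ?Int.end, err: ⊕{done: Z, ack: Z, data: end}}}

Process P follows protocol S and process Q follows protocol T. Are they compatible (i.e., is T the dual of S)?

μZ | μZ  ok (binder kept)
  !Int | !Int  ✗ same direction on both sides — not dual

NO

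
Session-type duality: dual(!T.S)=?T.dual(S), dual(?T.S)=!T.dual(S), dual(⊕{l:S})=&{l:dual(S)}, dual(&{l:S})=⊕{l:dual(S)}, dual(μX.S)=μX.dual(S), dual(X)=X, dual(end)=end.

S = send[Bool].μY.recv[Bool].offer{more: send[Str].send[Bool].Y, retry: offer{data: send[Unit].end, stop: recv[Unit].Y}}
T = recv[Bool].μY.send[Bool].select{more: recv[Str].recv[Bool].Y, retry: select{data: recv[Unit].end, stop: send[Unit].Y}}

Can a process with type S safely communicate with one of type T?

send[Bool] vs recv[Bool]  ✓
  μY vs μY  ✓ (binder kept)
    recv[Bool] vs send[Bool]  ✓
      offer{more,retry} vs select{more,retry}  ✓ labels match
        case more:
          send[Str] vs recv[Str]  ✓
            send[Bool] vs recv[Bool]  ✓
              Y vs Y  ✓
        case retry:
          offer{data,stop} vs select{data,stop}  ✓ labels match
            case data:
              send[Unit] vs recv[Unit]  ✓
                end vs end  ✓
            case stop:
              recv[Unit] vs send[Unit]  ✓
                Y vs Y  ✓

YES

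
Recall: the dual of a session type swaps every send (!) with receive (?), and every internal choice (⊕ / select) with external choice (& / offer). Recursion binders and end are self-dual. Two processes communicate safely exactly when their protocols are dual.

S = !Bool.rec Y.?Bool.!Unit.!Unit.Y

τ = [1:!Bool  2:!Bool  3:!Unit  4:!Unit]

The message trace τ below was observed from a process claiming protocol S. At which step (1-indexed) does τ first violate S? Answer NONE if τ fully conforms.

2

step 1: !Bool  match  residual = rec Y.…
step 2: got !Bool, protocol expects ?Bool  ✗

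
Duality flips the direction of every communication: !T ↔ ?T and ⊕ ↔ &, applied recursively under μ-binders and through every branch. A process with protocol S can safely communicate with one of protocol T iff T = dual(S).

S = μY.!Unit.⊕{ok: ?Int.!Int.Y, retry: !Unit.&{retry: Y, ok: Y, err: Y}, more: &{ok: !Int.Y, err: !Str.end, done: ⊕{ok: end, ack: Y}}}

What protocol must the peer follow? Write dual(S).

μY.?Unit.&{ok: !Int.?Int.Y, retry: ?Unit.⊕{retry: Y, ok: Y, err: Y}, more: ⊕{ok: ?Int.Y, err: ?Str.end, done: &{ok: end, ack: Y}}}

μY = μY  (μ self-dual)
  !Unit = ?Unit
    ⊕{ok,retry,more} = &{ok,retry,more}  (select→offer)
      • ok:
        ?Int = !Int
          !Int = ?Int
            Y self-dual
      • retry:
        !Unit = ?Unit
          &{retry,ok,err} = ⊕{retry,ok,err}  (external→internal)
            • retry:
              Y self-dual
            • ok:
              Y self-dual
            • err:
              Y self-dual
      • more:
        &{ok,err,done} = ⊕{ok,err,done}  (external→internal)
          • ok:
            !Int = ?Int
              Y self-dual
          • err:
            !Str = ?Str
              end self-dual
          • done:
            ⊕{ok,ack} = &{ok,ack}  (select→offer)
              • ok:
                end self-dual
              • ack:
                Y self-dual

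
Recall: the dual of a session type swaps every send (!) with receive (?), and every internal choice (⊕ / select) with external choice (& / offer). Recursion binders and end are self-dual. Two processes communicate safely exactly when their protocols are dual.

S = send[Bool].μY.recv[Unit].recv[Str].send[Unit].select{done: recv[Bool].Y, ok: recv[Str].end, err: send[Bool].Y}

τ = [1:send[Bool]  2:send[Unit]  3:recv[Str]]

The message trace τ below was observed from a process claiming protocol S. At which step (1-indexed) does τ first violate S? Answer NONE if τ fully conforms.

@1 send[Bool]  match  state: μY.…
@2 got send[Unit], protocol expects recv[Unit]  ✗

2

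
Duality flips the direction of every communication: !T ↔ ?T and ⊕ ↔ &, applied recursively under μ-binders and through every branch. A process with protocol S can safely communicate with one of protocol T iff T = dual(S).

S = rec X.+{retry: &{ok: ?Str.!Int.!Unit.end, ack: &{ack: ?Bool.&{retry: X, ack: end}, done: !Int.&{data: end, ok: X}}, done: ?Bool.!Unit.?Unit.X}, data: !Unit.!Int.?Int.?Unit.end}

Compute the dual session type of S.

rec X.&{retry: +{ok: !Str.?Int.?Unit.end, ack: +{ack: !Bool.+{retry: X, ack: end}, done: ?Int.+{data: end, ok: X}}, done: !Bool.?Unit.!Unit.X}, data: ?Unit.?Int.!Int.!Unit.end}

rec X = rec X  (μ self-dual)
  +{retry,data} = &{retry,data}  (⊕→&)
    case retry:
      &{ok,ack,done} = +{ok,ack,done}  (external→internal)
        case ok:
          ?Str = !Str
            !Int = ?Int
              !Unit = ?Unit
                end self-dual
        case ack:
          &{ack,done} = +{ack,done}  (external→internal)
            case ack:
              ?Bool = !Bool
                &{retry,ack} = +{retry,ack}  (external→internal)
                  case retry:
                    X self-dual
                  case ack:
                    end self-dual
            case done:
              !Int = ?Int
                &{data,ok} = +{data,ok}  (external→internal)
                  case data:
                    end self-dual
                  case ok:
                    X self-dual
        case done:
          ?Bool = !Bool
            !Unit = ?Unit
              ?Unit = !Unit
                X self-dual
    case data:
      !Unit = ?Unit
        !Int = ?Int
          ?Int = !Int
            ?Unit = !Unit
              end self-dual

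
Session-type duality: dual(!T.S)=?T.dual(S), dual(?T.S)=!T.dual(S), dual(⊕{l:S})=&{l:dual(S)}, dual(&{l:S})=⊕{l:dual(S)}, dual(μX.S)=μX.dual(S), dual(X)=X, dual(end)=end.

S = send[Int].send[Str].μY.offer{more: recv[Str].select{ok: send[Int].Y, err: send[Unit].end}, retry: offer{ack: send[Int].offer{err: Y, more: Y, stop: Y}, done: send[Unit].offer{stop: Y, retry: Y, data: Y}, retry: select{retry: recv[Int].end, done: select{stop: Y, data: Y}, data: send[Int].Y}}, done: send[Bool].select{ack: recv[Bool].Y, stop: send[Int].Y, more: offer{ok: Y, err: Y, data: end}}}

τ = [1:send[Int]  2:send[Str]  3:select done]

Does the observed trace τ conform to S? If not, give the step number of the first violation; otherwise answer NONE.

3

step 1: send[Int]  ✓  state: send[Str].μY.…
step 2: send[Str]  ✓  state: μY.…
step 3: got select done, protocol expects offer more or offer retry or offer done  ✗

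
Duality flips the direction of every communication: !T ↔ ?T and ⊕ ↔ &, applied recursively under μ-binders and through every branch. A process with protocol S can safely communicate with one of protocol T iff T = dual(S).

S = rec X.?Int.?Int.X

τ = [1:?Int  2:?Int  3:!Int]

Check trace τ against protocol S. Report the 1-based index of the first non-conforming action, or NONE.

3

[1] ?Int  ok  now at ?Int.rec X.…
[2] ?Int  ok  now at rec X.…
[3] got !Int, protocol expects ?Int  ✗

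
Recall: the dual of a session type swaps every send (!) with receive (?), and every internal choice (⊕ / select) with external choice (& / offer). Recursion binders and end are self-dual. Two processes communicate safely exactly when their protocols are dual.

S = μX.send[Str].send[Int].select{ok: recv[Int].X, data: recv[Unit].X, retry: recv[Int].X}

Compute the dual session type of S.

μX.recv[Str].recv[Int].offer{ok: send[Int].X, data: send[Unit].X, retry: send[Int].X}

μX = μX  (μ self-dual)
  send[Str] = recv[Str]
    send[Int] = recv[Int]
      select{ok,data,retry} = offer{ok,data,retry}  (⊕→&)
        case ok:
          recv[Int] = send[Int]
            X self-dual
        case data:
          recv[Unit] = send[Unit]
            X self-dual
        case retry:
          recv[Int] = send[Int]
            X self-dual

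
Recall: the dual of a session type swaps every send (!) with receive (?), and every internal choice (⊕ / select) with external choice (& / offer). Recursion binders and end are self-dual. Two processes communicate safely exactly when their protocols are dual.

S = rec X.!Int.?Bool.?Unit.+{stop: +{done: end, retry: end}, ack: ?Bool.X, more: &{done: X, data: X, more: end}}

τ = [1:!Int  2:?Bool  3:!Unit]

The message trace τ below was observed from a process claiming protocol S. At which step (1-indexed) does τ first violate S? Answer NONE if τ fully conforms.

[1] !Int  ✓  cont: ?Bool.?Unit.+{stop: +{done: end, retry: end}, ack: ?Bool.rec X.…, more: &{done: rec X.…, data: rec X.…, more: end}}
[2] ?Bool  ✓  cont: ?Unit.+{stop: +{done: end, retry: end}, ack: ?Bool.rec X.…, more: &{done: rec X.…, data: rec X.…, more: end}}
[3] got !Unit, protocol expects ?Unit  ✗

3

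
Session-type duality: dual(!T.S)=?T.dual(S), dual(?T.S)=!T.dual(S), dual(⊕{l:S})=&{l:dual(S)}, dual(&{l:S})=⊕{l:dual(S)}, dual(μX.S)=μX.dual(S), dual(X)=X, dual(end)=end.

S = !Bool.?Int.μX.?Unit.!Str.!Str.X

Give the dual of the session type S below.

?Bool.!Int.μX.!Unit.?Str.?Str.X

!Bool = ?Bool
  ?Int = !Int
    μX = μX  (μ self-dual)
      ?Unit = !Unit
        !Str = ?Str
          !Str = ?Str
            X ↦ X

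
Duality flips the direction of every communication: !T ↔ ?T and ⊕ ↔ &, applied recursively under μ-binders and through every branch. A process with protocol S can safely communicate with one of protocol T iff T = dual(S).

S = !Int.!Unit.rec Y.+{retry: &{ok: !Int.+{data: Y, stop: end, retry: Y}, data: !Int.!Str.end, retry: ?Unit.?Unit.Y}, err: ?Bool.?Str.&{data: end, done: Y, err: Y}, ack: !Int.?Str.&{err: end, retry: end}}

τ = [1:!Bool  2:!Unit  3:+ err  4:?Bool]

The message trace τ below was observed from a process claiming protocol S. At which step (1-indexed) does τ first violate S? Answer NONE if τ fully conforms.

1

@1 got !Bool, protocol expects !Int  ✗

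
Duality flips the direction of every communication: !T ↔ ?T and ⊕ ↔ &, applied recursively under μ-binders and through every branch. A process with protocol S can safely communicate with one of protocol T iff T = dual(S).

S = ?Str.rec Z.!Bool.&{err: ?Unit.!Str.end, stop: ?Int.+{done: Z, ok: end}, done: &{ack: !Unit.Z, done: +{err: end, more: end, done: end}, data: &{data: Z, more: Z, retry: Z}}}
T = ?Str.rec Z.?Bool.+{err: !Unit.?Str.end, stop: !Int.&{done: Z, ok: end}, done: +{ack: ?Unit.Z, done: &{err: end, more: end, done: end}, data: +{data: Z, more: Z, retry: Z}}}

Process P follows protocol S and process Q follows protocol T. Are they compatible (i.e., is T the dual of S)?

NO

?Str ‖ ?Str  ✗ same direction on both sides — not dual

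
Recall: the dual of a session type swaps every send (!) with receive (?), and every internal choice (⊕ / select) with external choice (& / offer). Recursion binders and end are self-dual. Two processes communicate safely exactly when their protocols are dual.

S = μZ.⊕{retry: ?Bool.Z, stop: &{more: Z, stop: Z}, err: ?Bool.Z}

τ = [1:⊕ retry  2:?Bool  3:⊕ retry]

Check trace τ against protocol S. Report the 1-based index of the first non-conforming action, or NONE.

NONE

[1] ⊕ retry  match  residual = ?Bool.μZ.…
[2] ?Bool  match  residual = μZ.…
[3] ⊕ retry  match  residual = ?Bool.μZ.…
all 3 steps conform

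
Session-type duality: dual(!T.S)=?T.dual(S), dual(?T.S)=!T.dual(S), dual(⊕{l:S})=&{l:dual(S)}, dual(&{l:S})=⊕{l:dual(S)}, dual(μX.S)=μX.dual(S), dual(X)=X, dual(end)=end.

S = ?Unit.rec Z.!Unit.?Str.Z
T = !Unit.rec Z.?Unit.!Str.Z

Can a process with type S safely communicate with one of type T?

YES

?Unit ‖ !Unit  match
  rec Z ‖ rec Z  match (rec unchanged)
    !Unit ‖ ?Unit  match
      ?Str ‖ !Str  match
        Z ‖ Z  match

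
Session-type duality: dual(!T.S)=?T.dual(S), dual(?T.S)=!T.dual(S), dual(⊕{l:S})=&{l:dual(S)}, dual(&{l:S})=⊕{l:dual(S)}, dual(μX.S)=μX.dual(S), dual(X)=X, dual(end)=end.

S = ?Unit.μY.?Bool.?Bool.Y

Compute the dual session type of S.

?Unit ↦ !Unit
  μY ↦ μY  (μ self-dual)
    ?Bool ↦ !Bool
      ?Bool ↦ !Bool
        dual(Y) = Y

!Unit.μY.!Bool.!Bool.Y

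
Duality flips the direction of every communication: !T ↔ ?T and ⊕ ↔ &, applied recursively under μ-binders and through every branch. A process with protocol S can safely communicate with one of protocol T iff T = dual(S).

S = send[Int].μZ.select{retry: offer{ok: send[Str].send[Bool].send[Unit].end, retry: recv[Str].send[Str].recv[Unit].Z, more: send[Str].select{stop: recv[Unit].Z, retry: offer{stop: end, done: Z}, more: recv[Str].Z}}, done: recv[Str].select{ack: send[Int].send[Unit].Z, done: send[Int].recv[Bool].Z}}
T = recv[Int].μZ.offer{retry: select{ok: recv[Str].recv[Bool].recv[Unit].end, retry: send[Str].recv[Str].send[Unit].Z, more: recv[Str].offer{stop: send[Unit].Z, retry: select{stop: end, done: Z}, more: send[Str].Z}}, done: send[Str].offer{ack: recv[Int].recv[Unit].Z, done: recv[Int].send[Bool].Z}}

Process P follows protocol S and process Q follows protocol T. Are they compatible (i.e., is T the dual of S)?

send[Int] | recv[Int]  match
  μZ | μZ  match (rec unchanged)
    select{retry,done} | offer{retry,done}  match label sets agree
      • retry:
        offer{ok,retry,more} | select{ok,retry,more}  match label sets agree
          • ok:
            send[Str] | recv[Str]  match
              send[Bool] | recv[Bool]  match
                send[Unit] | recv[Unit]  match
                  end | end  match
          • retry:
            recv[Str] | send[Str]  match
              send[Str] | recv[Str]  match
                recv[Unit] | send[Unit]  match
                  Z | Z  match
          • more:
            send[Str] | recv[Str]  match
              select{stop,retry,more} | offer{stop,retry,more}  match label sets agree
                • stop:
                  recv[Unit] | send[Unit]  match
                    Z | Z  match
                • retry:
                  offer{stop,done} | select{stop,done}  match label sets agree
                    • stop:
                      end | end  match
                    • done:
                      Z | Z  match
                • more:
                  recv[Str] | send[Str]  match
                    Z | Z  match
      • done:
        recv[Str] | send[Str]  match
          select{ack,done} | offer{ack,done}  match label sets agree
            • ack:
              send[Int] | recv[Int]  match
                send[Unit] | recv[Unit]  match
                  Z | Z  match
            • done:
              send[Int] | recv[Int]  match
                recv[Bool] | send[Bool]  match
                  Z | Z  match

YES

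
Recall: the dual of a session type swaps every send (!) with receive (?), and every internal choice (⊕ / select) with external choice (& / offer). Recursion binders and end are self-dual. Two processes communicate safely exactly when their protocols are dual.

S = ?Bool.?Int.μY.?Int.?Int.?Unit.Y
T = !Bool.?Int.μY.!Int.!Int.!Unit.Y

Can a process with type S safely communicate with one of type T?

NO

?Bool vs !Bool  ✓
  ?Int vs ?Int  ✗ same direction on both sides — not dual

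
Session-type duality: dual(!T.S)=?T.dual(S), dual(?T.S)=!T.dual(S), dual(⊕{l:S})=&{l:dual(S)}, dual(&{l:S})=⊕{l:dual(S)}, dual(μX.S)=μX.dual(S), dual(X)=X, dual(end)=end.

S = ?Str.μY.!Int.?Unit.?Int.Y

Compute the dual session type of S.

?Str = !Str
  μY = μY  (rec unchanged)
    !Int = ?Int
      ?Unit = !Unit
        ?Int = !Int
          dual(Y) = Y

!Str.μY.?Int.!Unit.!Int.Y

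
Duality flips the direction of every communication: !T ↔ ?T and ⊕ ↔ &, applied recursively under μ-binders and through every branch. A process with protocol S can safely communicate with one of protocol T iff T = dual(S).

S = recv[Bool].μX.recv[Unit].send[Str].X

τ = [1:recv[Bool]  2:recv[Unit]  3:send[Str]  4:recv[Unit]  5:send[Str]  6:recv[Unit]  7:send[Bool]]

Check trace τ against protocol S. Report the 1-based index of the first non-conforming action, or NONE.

step 1: recv[Bool]  ok  residual = μX.…
step 2: recv[Unit]  ok  residual = send[Str].μX.…
step 3: send[Str]  ok  residual = μX.…
step 4: recv[Unit]  ok  residual = send[Str].μX.…
step 5: send[Str]  ok  residual = μX.…
step 6: recv[Unit]  ok  residual = send[Str].μX.…
step 7: got send[Bool], protocol expects send[Str]  ✗

7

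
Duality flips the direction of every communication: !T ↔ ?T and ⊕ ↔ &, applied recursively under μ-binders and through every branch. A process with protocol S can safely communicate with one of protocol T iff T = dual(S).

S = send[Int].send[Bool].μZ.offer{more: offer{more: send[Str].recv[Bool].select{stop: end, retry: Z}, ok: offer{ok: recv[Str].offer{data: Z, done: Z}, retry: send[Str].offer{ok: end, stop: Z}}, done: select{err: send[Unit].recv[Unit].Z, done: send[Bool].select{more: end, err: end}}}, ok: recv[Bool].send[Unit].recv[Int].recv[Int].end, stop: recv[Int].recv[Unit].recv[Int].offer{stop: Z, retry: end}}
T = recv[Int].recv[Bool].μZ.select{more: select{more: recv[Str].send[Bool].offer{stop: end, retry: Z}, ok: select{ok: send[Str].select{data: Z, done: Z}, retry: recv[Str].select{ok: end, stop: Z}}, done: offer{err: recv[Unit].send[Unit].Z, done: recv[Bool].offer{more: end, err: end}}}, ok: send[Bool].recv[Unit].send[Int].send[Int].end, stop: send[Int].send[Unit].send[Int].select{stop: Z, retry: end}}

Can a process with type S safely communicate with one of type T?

send[Int] | recv[Int]  ok
  send[Bool] | recv[Bool]  ok
    μZ | μZ  ok (binder kept)
      offer{more,ok,stop} | select{more,ok,stop}  ok label sets agree
        [more]
          offer{more,ok,done} | select{more,ok,done}  ok label sets agree
            [more]
              send[Str] | recv[Str]  ok
                recv[Bool] | send[Bool]  ok
                  select{stop,retry} | offer{stop,retry}  ok label sets agree
                    [stop]
                      end | end  ok
                    [retry]
                      Z | Z  ok
            [ok]
              offer{ok,retry} | select{ok,retry}  ok label sets agree
                [ok]
                  recv[Str] | send[Str]  ok
                    offer{data,done} | select{data,done}  ok label sets agree
                      [data]
                        Z | Z  ok
                      [done]
                        Z | Z  ok
                [retry]
                  send[Str] | recv[Str]  ok
                    offer{ok,stop} | select{ok,stop}  ok label sets agree
                      [ok]
                        end | end  ok
                      [stop]
                        Z | Z  ok
            [done]
              select{err,done} | offer{err,done}  ok label sets agree
                [err]
                  send[Unit] | recv[Unit]  ok
                    recv[Unit] | send[Unit]  ok
                      Z | Z  ok
                [done]
                  send[Bool] | recv[Bool]  ok
                    select{more,err} | offer{more,err}  ok label sets agree
                      [more]
                        end | end  ok
                      [err]
                        end | end  ok
        [ok]
          recv[Bool] | send[Bool]  ok
            send[Unit] | recv[Unit]  ok
              recv[Int] | send[Int]  ok
                recv[Int] | send[Int]  ok
                  end | end  ok
        [stop]
          recv[Int] | send[Int]  ok
            recv[Unit] | send[Unit]  ok
              recv[Int] | send[Int]  ok
                offer{stop,retry} | select{stop,retry}  ok label sets agree
                  [stop]
                    Z | Z  ok
                  [retry]
                    end | end  ok

YES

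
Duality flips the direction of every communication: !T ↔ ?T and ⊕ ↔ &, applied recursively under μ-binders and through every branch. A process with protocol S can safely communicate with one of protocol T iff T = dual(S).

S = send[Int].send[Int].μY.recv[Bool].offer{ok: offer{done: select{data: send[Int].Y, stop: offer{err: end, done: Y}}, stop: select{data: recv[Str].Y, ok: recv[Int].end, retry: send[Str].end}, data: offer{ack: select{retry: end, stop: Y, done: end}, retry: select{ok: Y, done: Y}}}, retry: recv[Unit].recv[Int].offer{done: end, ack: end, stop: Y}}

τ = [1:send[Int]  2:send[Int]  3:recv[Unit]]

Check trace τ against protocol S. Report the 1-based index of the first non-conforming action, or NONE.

3

@1 send[Int]  ok  residual = send[Int].μY.…
@2 send[Int]  ok  residual = μY.…
@3 got recv[Unit], protocol expects recv[Bool]  ✗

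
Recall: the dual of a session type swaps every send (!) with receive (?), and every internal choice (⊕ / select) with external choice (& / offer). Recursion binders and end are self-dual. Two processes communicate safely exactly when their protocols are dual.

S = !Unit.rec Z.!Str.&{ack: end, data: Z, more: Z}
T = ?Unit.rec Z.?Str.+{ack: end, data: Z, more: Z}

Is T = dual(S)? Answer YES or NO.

YES

!Unit | ?Unit  match
  rec Z | rec Z  match (rec unchanged)
    !Str | ?Str  match
      &{ack,data,more} | +{ack,data,more}  match labels match
        case ack:
          end | end  match
        case data:
          Z | Z  match
        case more:
          Z | Z  match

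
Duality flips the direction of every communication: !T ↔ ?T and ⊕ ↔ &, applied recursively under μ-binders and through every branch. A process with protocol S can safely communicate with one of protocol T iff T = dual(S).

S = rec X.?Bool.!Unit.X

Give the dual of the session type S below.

rec X.!Bool.?Unit.X

rec X → rec X  (rec unchanged)
  ?Bool → !Bool
    !Unit → ?Unit
      dual(X) = X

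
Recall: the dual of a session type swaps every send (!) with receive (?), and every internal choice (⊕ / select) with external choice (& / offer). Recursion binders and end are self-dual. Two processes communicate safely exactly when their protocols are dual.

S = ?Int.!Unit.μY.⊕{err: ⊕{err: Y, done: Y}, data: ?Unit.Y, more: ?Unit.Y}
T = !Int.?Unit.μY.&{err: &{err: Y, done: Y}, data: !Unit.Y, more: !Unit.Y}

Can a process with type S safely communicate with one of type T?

YES

?Int ‖ !Int  ✓
  !Unit ‖ ?Unit  ✓
    μY ‖ μY  ✓ (binder kept)
      ⊕{err,data,more} ‖ &{err,data,more}  ✓ same labels
        [err]
          ⊕{err,done} ‖ &{err,done}  ✓ same labels
            [err]
              Y ‖ Y  ✓
            [done]
              Y ‖ Y  ✓
        [data]
          ?Unit ‖ !Unit  ✓
            Y ‖ Y  ✓
        [more]
          ?Unit ‖ !Unit  ✓
            Y ‖ Y  ✓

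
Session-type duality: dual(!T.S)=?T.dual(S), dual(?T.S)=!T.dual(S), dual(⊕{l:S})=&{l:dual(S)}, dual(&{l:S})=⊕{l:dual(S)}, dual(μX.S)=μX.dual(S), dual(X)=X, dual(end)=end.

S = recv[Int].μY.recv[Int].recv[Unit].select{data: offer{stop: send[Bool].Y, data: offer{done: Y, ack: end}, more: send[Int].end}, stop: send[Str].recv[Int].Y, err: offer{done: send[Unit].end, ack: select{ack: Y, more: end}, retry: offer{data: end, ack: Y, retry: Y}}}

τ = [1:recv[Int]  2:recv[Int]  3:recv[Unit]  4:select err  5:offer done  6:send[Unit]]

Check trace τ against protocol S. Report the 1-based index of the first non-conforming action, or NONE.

NONE

step 1: recv[Int]  ✓  residual = μY.…
step 2: recv[Int]  ✓  residual = recv[Unit].select{data: offer{stop: send[Bool].μY.…, data: offer{done: μY.…, ack: end}, more: send[Int].end}, stop: send[Str].recv[Int].μY.…, err: offer{done: send[Unit].end, ack: select{ack: μY.…, more: end}, retry: offer{data: end, ack: μY.…, retry: μY.…}}}
step 3: recv[Unit]  ✓  residual = select{data: offer{stop: send[Bool].μY.…, data: offer{done: μY.…, ack: end}, more: send[Int].end}, stop: send[Str].recv[Int].μY.…, err: offer{done: send[Unit].end, ack: select{ack: μY.…, more: end}, retry: offer{data: end, ack: μY.…, retry: μY.…}}}
step 4: select err  ✓  residual = offer{done: send[Unit].end, ack: select{ack: μY.…, more: end}, retry: offer{data: end, ack: μY.…, retry: μY.…}}
step 5: offer done  ✓  residual = send[Unit].end
step 6: send[Unit]  ✓  residual = end
all 6 steps conform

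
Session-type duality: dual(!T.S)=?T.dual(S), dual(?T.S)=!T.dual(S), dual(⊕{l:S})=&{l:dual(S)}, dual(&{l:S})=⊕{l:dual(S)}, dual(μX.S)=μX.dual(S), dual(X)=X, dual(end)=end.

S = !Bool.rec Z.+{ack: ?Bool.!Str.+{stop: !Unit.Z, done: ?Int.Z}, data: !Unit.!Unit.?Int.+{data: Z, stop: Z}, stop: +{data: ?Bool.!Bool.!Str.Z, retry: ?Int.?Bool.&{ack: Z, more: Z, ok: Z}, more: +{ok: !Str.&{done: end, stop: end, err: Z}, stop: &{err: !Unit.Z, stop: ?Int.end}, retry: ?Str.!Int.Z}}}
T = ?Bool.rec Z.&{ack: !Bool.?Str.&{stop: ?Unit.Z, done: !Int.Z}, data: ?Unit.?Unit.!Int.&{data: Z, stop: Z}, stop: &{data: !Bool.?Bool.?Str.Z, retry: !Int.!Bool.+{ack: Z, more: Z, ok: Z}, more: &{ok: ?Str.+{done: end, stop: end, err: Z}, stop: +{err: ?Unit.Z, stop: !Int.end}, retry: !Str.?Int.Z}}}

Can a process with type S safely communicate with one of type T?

YES

!Bool ‖ ?Bool  ok
  rec Z ‖ rec Z  ok (binder kept)
    +{ack,data,stop} ‖ &{ack,data,stop}  ok same labels
      [ack]
        ?Bool ‖ !Bool  ok
          !Str ‖ ?Str  ok
            +{stop,done} ‖ &{stop,done}  ok same labels
              [stop]
                !Unit ‖ ?Unit  ok
                  Z ‖ Z  ok
              [done]
                ?Int ‖ !Int  ok
                  Z ‖ Z  ok
      [data]
        !Unit ‖ ?Unit  ok
          !Unit ‖ ?Unit  ok
            ?Int ‖ !Int  ok
              +{data,stop} ‖ &{data,stop}  ok same labels
                [data]
                  Z ‖ Z  ok
                [stop]
                  Z ‖ Z  ok
      [stop]
        +{data,retry,more} ‖ &{data,retry,more}  ok same labels
          [data]
            ?Bool ‖ !Bool  ok
              !Bool ‖ ?Bool  ok
                !Str ‖ ?Str  ok
                  Z ‖ Z  ok
          [retry]
            ?Int ‖ !Int  ok
              ?Bool ‖ !Bool  ok
                &{ack,more,ok} ‖ +{ack,more,ok}  ok same labels
                  [ack]
                    Z ‖ Z  ok
                  [more]
                    Z ‖ Z  ok
                  [ok]
                    Z ‖ Z  ok
          [more]
            +{ok,stop,retry} ‖ &{ok,stop,retry}  ok same labels
              [ok]
                !Str ‖ ?Str  ok
                  &{done,stop,err} ‖ +{done,stop,err}  ok same labels
                    [done]
                      end ‖ end  ok
                    [stop]
                      end ‖ end  ok
                    [err]
                      Z ‖ Z  ok
              [stop]
                &{err,stop} ‖ +{err,stop}  ok same labels
                  [err]
                    !Unit ‖ ?Unit  ok
                      Z ‖ Z  ok
                  [stop]
                    ?Int ‖ !Int  ok
                      end ‖ end  ok
              [retry]
                ?Str ‖ !Str  ok
                  !Int ‖ ?Int  ok
                    Z ‖ Z  ok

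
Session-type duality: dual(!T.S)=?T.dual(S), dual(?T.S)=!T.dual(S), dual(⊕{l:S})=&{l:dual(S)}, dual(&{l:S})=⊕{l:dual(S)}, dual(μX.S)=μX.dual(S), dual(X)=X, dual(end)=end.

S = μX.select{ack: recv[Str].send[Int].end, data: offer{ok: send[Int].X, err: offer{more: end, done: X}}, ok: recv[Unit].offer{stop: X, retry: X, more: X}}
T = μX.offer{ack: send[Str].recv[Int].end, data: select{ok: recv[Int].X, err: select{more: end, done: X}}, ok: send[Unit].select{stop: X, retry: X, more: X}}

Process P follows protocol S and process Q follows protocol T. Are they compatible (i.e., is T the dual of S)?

μX | μX  ok (rec unchanged)
  select{ack,data,ok} | offer{ack,data,ok}  ok labels match
    [ack]
      recv[Str] | send[Str]  ok
        send[Int] | recv[Int]  ok
          end | end  ok
    [data]
      offer{ok,err} | select{ok,err}  ok labels match
        [ok]
          send[Int] | recv[Int]  ok
            X | X  ok
        [err]
          offer{more,done} | select{more,done}  ok labels match
            [more]
              end | end  ok
            [done]
              X | X  ok
    [ok]
      recv[Unit] | send[Unit]  ok
        offer{stop,retry,more} | select{stop,retry,more}  ok labels match
          [stop]
            X | X  ok
          [retry]
            X | X  ok
          [more]
            X | X  ok

YES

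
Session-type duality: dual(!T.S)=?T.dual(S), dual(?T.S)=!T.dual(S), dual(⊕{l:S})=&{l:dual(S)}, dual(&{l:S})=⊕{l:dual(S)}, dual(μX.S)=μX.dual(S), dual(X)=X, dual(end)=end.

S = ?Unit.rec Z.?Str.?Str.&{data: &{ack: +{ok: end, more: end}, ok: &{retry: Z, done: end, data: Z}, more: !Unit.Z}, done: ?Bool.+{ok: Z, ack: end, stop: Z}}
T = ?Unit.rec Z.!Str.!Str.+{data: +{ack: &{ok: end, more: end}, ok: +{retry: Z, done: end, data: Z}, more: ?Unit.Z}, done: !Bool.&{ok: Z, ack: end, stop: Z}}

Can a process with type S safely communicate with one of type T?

?Unit | ?Unit  ✗ same direction on both sides — not dual

NO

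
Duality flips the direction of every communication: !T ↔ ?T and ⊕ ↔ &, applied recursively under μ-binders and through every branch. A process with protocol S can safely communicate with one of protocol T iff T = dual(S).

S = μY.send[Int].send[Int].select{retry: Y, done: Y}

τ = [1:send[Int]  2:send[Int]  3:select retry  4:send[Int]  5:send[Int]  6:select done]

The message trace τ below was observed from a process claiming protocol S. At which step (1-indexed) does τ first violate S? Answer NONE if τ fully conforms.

@1 send[Int]  ✓  residual = send[Int].select{retry: μY.…, done: μY.…}
@2 send[Int]  ✓  residual = select{retry: μY.…, done: μY.…}
@3 select retry  ✓  residual = μY.…
@4 send[Int]  ✓  residual = send[Int].select{retry: μY.…, done: μY.…}
@5 send[Int]  ✓  residual = select{retry: μY.…, done: μY.…}
@6 select done  ✓  residual = μY.…
trace exhausted — no violation

NONE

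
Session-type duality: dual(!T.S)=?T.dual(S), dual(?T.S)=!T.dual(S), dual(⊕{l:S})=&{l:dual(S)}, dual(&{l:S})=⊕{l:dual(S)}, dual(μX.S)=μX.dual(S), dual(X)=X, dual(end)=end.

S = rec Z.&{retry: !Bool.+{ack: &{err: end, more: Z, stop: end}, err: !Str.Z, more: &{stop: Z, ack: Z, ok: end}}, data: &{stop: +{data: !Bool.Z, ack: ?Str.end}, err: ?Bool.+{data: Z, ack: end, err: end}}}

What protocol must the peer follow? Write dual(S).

rec Z = rec Z  (μ self-dual)
  &{retry,data} = +{retry,data}  (&→⊕)
    • retry:
      !Bool = ?Bool
        +{ack,err,more} = &{ack,err,more}  (⊕→&)
          • ack:
            &{err,more,stop} = +{err,more,stop}  (&→⊕)
              • err:
                end ↦ end
              • more:
                Z ↦ Z
              • stop:
                end ↦ end
          • err:
            !Str = ?Str
              Z ↦ Z
          • more:
            &{stop,ack,ok} = +{stop,ack,ok}  (&→⊕)
              • stop:
                Z ↦ Z
              • ack:
                Z ↦ Z
              • ok:
                end ↦ end
    • data:
      &{stop,err} = +{stop,err}  (&→⊕)
        • stop:
          +{data,ack} = &{data,ack}  (⊕→&)
            • data:
              !Bool = ?Bool
                Z ↦ Z
            • ack:
              ?Str = !Str
                end ↦ end
        • err:
          ?Bool = !Bool
            +{data,ack,err} = &{data,ack,err}  (⊕→&)
              • data:
                Z ↦ Z
              • ack:
                end ↦ end
              • err:
                end ↦ end

rec Z.+{retry: ?Bool.&{ack: +{err: end, more: Z, stop: end}, err: ?Str.Z, more: +{stop: Z, ack: Z, ok: end}}, data: +{stop: &{data: ?Bool.Z, ack: !Str.end}, err: !Bool.&{data: Z, ack: end, err: end}}}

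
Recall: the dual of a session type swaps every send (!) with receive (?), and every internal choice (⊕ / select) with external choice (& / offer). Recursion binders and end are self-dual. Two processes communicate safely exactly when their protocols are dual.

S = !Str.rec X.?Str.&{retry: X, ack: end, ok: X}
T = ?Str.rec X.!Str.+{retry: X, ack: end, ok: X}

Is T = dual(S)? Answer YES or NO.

!Str | ?Str  match
  rec X | rec X  match (rec unchanged)
    ?Str | !Str  match
      &{retry,ack,ok} | +{retry,ack,ok}  match label sets agree
        [retry]
          X | X  match
        [ack]
          end | end  match
        [ok]
          X | X  match

YES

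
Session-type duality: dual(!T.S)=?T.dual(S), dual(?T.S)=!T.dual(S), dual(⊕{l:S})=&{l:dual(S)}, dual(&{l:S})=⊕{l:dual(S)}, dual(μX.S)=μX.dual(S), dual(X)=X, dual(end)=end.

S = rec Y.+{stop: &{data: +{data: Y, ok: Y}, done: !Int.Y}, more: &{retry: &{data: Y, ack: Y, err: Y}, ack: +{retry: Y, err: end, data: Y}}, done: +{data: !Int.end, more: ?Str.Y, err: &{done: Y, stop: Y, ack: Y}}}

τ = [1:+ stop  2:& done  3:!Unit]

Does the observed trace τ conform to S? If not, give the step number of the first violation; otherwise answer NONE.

3

[1] + stop  ok  cont: &{data: +{data: rec Y.…, ok: rec Y.…}, done: !Int.rec Y.…}
[2] & done  ok  cont: !Int.rec Y.…
[3] got !Unit, protocol expects !Int  ✗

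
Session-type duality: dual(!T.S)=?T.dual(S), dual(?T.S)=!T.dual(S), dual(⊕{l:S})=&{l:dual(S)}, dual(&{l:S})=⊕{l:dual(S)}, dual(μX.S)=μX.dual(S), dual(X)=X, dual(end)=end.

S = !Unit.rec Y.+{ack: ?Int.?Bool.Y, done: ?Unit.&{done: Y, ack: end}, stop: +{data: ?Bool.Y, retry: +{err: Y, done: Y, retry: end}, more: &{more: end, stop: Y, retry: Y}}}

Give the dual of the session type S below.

!Unit → ?Unit
  rec Y → rec Y  (μ self-dual)
    +{ack,done,stop} → &{ack,done,stop}  (⊕→&)
      • ack:
        ?Int → !Int
          ?Bool → !Bool
            Y ↦ Y
      • done:
        ?Unit → !Unit
          &{done,ack} → +{done,ack}  (external→internal)
            • done:
              Y ↦ Y
            • ack:
              end ↦ end
      • stop:
        +{data,retry,more} → &{data,retry,more}  (⊕→&)
          • data:
            ?Bool → !Bool
              Y ↦ Y
          • retry:
            +{err,done,retry} → &{err,done,retry}  (⊕→&)
              • err:
                Y ↦ Y
              • done:
                Y ↦ Y
              • retry:
                end ↦ end
          • more:
            &{more,stop,retry} → +{more,stop,retry}  (external→internal)
              • more:
                end ↦ end
              • stop:
                Y ↦ Y
              • retry:
                Y ↦ Y

?Unit.rec Y.&{ack: !Int.!Bool.Y, done: !Unit.+{done: Y, ack: end}, stop: &{data: !Bool.Y, retry: &{err: Y, done: Y, retry: end}, more: +{more: end, stop: Y, retry: Y}}}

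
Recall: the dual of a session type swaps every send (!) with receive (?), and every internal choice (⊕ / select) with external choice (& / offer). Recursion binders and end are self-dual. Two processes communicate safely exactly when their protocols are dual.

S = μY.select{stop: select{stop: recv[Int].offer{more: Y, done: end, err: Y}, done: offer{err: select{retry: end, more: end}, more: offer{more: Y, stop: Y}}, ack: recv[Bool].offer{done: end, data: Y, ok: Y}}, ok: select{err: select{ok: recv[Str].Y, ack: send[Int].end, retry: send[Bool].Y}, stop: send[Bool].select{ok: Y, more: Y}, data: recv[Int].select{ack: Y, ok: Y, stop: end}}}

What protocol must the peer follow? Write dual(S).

μY ↦ μY  (μ self-dual)
  select{stop,ok} ↦ offer{stop,ok}  (select→offer)
    case stop:
      select{stop,done,ack} ↦ offer{stop,done,ack}  (select→offer)
        case stop:
          recv[Int] ↦ send[Int]
            offer{more,done,err} ↦ select{more,done,err}  (external→internal)
              case more:
                Y ↦ Y
              case done:
                end ↦ end
              case err:
                Y ↦ Y
        case done:
          offer{err,more} ↦ select{err,more}  (external→internal)
            case err:
              select{retry,more} ↦ offer{retry,more}  (select→offer)
                case retry:
                  end ↦ end
                case more:
                  end ↦ end
            case more:
              offer{more,stop} ↦ select{more,stop}  (external→internal)
                case more:
                  Y ↦ Y
                case stop:
                  Y ↦ Y
        case ack:
          recv[Bool] ↦ send[Bool]
            offer{done,data,ok} ↦ select{done,data,ok}  (external→internal)
              case done:
                end ↦ end
              case data:
                Y ↦ Y
              case ok:
                Y ↦ Y
    case ok:
      select{err,stop,data} ↦ offer{err,stop,data}  (select→offer)
        case err:
          select{ok,ack,retry} ↦ offer{ok,ack,retry}  (select→offer)
            case ok:
              recv[Str] ↦ send[Str]
                Y ↦ Y
            case ack:
              send[Int] ↦ recv[Int]
                end ↦ end
            case retry:
              send[Bool] ↦ recv[Bool]
                Y ↦ Y
        case stop:
          send[Bool] ↦ recv[Bool]
            select{ok,more} ↦ offer{ok,more}  (select→offer)
              case ok:
                Y ↦ Y
              case more:
                Y ↦ Y
        case data:
          recv[Int] ↦ send[Int]
            select{ack,ok,stop} ↦ offer{ack,ok,stop}  (select→offer)
              case ack:
                Y ↦ Y
              case ok:
                Y ↦ Y
              case stop:
                end ↦ end

μY.offer{stop: offer{stop: send[Int].select{more: Y, done: end, err: Y}, done: select{err: offer{retry: end, more: end}, more: select{more: Y, stop: Y}}, ack: send[Bool].select{done: end, data: Y, ok: Y}}, ok: offer{err: offer{ok: send[Str].Y, ack: recv[Int].end, retry: recv[Bool].Y}, stop: recv[Bool].offer{ok: Y, more: Y}, data: send[Int].offer{ack: Y, ok: Y, stop: end}}}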